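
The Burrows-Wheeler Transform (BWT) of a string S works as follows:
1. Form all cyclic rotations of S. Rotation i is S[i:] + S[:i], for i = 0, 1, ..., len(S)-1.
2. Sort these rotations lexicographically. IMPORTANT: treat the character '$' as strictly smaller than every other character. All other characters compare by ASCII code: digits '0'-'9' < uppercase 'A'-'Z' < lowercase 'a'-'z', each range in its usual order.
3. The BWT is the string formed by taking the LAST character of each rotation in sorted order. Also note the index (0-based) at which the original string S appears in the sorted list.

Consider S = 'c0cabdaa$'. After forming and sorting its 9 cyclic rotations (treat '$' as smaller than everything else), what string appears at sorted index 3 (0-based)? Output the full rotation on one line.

Answer: aa$c0cabd

Derivation:
All 9 rotations (rotation i = S[i:]+S[:i]):
  rot[0] = c0cabdaa$
  rot[1] = 0cabdaa$c
  rot[2] = cabdaa$c0
  rot[3] = abdaa$c0c
  rot[4] = bdaa$c0ca
  rot[5] = daa$c0cab
  rot[6] = aa$c0cabd
  rot[7] = a$c0cabda
  rot[8] = $c0cabdaa
Sorted (with $ < everything):
  sorted[0] = $c0cabdaa
  sorted[1] = 0cabdaa$c
  sorted[2] = a$c0cabda
  sorted[3] = aa$c0cabd
  sorted[4] = abdaa$c0c
  sorted[5] = bdaa$c0ca
  sorted[6] = c0cabdaa$
  sorted[7] = cabdaa$c0
  sorted[8] = daa$c0cab
sorted[3] = aa$c0cabd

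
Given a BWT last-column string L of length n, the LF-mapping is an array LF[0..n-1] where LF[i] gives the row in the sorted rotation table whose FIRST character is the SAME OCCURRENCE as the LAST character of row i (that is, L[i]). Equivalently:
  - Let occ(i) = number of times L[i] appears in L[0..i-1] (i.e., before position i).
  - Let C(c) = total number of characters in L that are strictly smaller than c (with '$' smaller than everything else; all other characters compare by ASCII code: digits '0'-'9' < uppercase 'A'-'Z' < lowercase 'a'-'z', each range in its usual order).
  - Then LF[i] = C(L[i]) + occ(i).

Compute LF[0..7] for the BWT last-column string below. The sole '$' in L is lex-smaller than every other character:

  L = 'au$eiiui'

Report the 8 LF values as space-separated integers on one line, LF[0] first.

Char counts: '$':1, 'a':1, 'e':1, 'i':3, 'u':2
C (first-col start): C('$')=0, C('a')=1, C('e')=2, C('i')=3, C('u')=6
L[0]='a': occ=0, LF[0]=C('a')+0=1+0=1
L[1]='u': occ=0, LF[1]=C('u')+0=6+0=6
L[2]='$': occ=0, LF[2]=C('$')+0=0+0=0
L[3]='e': occ=0, LF[3]=C('e')+0=2+0=2
L[4]='i': occ=0, LF[4]=C('i')+0=3+0=3
L[5]='i': occ=1, LF[5]=C('i')+1=3+1=4
L[6]='u': occ=1, LF[6]=C('u')+1=6+1=7
L[7]='i': occ=2, LF[7]=C('i')+2=3+2=5

Answer: 1 6 0 2 3 4 7 5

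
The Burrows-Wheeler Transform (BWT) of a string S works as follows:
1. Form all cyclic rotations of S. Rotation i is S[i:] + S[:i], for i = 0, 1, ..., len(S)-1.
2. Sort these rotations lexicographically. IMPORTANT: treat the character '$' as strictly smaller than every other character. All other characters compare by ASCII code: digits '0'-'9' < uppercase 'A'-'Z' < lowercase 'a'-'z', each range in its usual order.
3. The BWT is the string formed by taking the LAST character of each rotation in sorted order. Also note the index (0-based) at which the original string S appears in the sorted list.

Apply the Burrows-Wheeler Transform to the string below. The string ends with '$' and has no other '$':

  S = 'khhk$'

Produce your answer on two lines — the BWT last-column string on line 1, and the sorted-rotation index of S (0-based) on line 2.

Answer: kkhh$
4

Derivation:
All 5 rotations (rotation i = S[i:]+S[:i]):
  rot[0] = khhk$
  rot[1] = hhk$k
  rot[2] = hk$kh
  rot[3] = k$khh
  rot[4] = $khhk
Sorted (with $ < everything):
  sorted[0] = $khhk  (last char: 'k')
  sorted[1] = hhk$k  (last char: 'k')
  sorted[2] = hk$kh  (last char: 'h')
  sorted[3] = k$khh  (last char: 'h')
  sorted[4] = khhk$  (last char: '$')
Last column: kkhh$
Original string S is at sorted index 4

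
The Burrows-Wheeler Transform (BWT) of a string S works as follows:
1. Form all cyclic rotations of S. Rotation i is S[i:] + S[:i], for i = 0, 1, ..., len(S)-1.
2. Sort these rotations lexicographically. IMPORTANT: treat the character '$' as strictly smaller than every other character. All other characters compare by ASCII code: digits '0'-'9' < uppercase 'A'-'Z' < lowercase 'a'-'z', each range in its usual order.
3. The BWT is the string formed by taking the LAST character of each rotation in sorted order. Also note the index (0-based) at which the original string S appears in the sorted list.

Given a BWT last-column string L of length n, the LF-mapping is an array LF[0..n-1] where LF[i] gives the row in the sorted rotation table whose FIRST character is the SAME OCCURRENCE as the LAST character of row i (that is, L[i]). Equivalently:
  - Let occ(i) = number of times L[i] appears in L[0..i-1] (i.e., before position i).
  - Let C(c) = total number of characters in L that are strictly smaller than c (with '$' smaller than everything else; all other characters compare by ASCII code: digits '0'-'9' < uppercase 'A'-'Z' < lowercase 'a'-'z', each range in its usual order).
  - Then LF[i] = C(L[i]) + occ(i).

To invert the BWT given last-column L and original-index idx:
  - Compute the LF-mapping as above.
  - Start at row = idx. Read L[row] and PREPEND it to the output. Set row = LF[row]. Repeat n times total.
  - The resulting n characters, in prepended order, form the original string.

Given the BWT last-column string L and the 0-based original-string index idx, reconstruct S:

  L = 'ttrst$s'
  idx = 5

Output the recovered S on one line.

Answer: trsstt$

Derivation:
LF mapping: 4 5 1 2 6 0 3
Walk LF starting at row 5, prepending L[row]:
  step 1: row=5, L[5]='$', prepend. Next row=LF[5]=0
  step 2: row=0, L[0]='t', prepend. Next row=LF[0]=4
  step 3: row=4, L[4]='t', prepend. Next row=LF[4]=6
  step 4: row=6, L[6]='s', prepend. Next row=LF[6]=3
  step 5: row=3, L[3]='s', prepend. Next row=LF[3]=2
  step 6: row=2, L[2]='r', prepend. Next row=LF[2]=1
  step 7: row=1, L[1]='t', prepend. Next row=LF[1]=5
Reversed output: trsstt$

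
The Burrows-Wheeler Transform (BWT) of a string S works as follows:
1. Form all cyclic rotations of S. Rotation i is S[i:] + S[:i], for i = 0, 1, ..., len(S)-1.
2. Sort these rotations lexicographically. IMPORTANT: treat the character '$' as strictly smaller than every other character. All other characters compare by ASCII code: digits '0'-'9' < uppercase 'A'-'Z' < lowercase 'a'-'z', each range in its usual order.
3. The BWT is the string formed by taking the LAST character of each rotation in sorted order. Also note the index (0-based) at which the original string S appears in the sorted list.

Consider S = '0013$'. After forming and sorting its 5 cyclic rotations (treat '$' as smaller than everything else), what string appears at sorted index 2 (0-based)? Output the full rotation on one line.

Answer: 013$0

Derivation:
All 5 rotations (rotation i = S[i:]+S[:i]):
  rot[0] = 0013$
  rot[1] = 013$0
  rot[2] = 13$00
  rot[3] = 3$001
  rot[4] = $0013
Sorted (with $ < everything):
  sorted[0] = $0013
  sorted[1] = 0013$
  sorted[2] = 013$0
  sorted[3] = 13$00
  sorted[4] = 3$001
sorted[2] = 013$0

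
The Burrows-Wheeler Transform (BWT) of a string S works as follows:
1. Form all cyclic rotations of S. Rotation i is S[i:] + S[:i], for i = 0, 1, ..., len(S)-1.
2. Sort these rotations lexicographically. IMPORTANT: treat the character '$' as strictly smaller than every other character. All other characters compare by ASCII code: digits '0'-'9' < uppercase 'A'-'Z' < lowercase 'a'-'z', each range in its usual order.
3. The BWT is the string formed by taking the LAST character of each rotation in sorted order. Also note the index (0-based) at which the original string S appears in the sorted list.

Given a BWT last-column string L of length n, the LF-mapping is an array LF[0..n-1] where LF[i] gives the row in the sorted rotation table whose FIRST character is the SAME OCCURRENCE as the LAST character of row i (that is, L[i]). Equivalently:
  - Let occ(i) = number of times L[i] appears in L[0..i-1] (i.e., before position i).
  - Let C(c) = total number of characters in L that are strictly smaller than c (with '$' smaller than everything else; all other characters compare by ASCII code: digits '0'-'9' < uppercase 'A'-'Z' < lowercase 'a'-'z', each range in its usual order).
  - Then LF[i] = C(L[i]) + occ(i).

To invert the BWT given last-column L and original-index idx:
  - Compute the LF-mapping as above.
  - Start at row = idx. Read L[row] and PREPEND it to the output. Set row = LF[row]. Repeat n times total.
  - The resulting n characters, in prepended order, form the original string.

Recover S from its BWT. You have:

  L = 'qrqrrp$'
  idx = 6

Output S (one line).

Answer: rrprqq$

Derivation:
LF mapping: 2 4 3 5 6 1 0
Walk LF starting at row 6, prepending L[row]:
  step 1: row=6, L[6]='$', prepend. Next row=LF[6]=0
  step 2: row=0, L[0]='q', prepend. Next row=LF[0]=2
  step 3: row=2, L[2]='q', prepend. Next row=LF[2]=3
  step 4: row=3, L[3]='r', prepend. Next row=LF[3]=5
  step 5: row=5, L[5]='p', prepend. Next row=LF[5]=1
  step 6: row=1, L[1]='r', prepend. Next row=LF[1]=4
  step 7: row=4, L[4]='r', prepend. Next row=LF[4]=6
Reversed output: rrprqq$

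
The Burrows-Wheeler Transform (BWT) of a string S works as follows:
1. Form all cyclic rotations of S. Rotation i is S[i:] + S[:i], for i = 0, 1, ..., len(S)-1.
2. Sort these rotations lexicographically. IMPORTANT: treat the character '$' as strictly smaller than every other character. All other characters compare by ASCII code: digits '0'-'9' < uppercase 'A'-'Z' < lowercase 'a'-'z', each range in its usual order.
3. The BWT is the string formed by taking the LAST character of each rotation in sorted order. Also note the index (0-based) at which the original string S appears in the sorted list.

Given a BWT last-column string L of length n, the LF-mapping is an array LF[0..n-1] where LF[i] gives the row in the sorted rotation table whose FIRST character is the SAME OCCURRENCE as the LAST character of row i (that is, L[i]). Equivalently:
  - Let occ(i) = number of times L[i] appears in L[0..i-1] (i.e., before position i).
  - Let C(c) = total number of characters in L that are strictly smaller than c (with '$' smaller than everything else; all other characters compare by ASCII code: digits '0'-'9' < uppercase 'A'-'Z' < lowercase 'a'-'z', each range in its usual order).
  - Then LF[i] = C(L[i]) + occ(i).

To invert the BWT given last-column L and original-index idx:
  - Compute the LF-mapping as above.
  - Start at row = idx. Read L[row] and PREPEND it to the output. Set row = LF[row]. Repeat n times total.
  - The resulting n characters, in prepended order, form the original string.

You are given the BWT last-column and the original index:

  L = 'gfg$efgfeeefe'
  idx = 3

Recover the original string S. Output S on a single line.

LF mapping: 10 6 11 0 1 7 12 8 2 3 4 9 5
Walk LF starting at row 3, prepending L[row]:
  step 1: row=3, L[3]='$', prepend. Next row=LF[3]=0
  step 2: row=0, L[0]='g', prepend. Next row=LF[0]=10
  step 3: row=10, L[10]='e', prepend. Next row=LF[10]=4
  step 4: row=4, L[4]='e', prepend. Next row=LF[4]=1
  step 5: row=1, L[1]='f', prepend. Next row=LF[1]=6
  step 6: row=6, L[6]='g', prepend. Next row=LF[6]=12
  step 7: row=12, L[12]='e', prepend. Next row=LF[12]=5
  step 8: row=5, L[5]='f', prepend. Next row=LF[5]=7
  step 9: row=7, L[7]='f', prepend. Next row=LF[7]=8
  step 10: row=8, L[8]='e', prepend. Next row=LF[8]=2
  step 11: row=2, L[2]='g', prepend. Next row=LF[2]=11
  step 12: row=11, L[11]='f', prepend. Next row=LF[11]=9
  step 13: row=9, L[9]='e', prepend. Next row=LF[9]=3
Reversed output: efgeffegfeeg$

Answer: efgeffegfeeg$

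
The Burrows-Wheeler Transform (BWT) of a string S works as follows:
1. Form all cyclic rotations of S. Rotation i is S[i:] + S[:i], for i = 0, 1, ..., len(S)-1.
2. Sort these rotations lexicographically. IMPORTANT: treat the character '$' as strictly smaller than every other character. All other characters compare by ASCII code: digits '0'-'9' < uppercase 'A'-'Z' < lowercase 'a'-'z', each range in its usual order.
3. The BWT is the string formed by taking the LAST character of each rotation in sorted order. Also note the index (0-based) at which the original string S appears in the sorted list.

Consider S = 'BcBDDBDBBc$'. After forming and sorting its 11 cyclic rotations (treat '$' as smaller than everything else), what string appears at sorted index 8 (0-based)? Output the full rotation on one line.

Answer: DDBDBBc$BcB

Derivation:
All 11 rotations (rotation i = S[i:]+S[:i]):
  rot[0] = BcBDDBDBBc$
  rot[1] = cBDDBDBBc$B
  rot[2] = BDDBDBBc$Bc
  rot[3] = DDBDBBc$BcB
  rot[4] = DBDBBc$BcBD
  rot[5] = BDBBc$BcBDD
  rot[6] = DBBc$BcBDDB
  rot[7] = BBc$BcBDDBD
  rot[8] = Bc$BcBDDBDB
  rot[9] = c$BcBDDBDBB
  rot[10] = $BcBDDBDBBc
Sorted (with $ < everything):
  sorted[0] = $BcBDDBDBBc
  sorted[1] = BBc$BcBDDBD
  sorted[2] = BDBBc$BcBDD
  sorted[3] = BDDBDBBc$Bc
  sorted[4] = Bc$BcBDDBDB
  sorted[5] = BcBDDBDBBc$
  sorted[6] = DBBc$BcBDDB
  sorted[7] = DBDBBc$BcBD
  sorted[8] = DDBDBBc$BcB
  sorted[9] = c$BcBDDBDBB
  sorted[10] = cBDDBDBBc$B
sorted[8] = DDBDBBc$BcB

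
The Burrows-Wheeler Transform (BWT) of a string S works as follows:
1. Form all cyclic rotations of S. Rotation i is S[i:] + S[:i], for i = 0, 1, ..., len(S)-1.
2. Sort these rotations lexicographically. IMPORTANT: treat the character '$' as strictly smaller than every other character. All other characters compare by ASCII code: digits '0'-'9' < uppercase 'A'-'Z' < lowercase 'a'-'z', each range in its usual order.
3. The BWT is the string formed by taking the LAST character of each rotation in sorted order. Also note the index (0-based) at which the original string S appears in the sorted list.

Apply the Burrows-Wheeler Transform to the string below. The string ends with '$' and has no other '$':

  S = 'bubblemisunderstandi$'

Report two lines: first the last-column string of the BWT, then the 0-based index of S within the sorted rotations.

All 21 rotations (rotation i = S[i:]+S[:i]):
  rot[0] = bubblemisunderstandi$
  rot[1] = ubblemisunderstandi$b
  rot[2] = bblemisunderstandi$bu
  rot[3] = blemisunderstandi$bub
  rot[4] = lemisunderstandi$bubb
  rot[5] = emisunderstandi$bubbl
  rot[6] = misunderstandi$bubble
  rot[7] = isunderstandi$bubblem
  rot[8] = sunderstandi$bubblemi
  rot[9] = understandi$bubblemis
  rot[10] = nderstandi$bubblemisu
  rot[11] = derstandi$bubblemisun
  rot[12] = erstandi$bubblemisund
  rot[13] = rstandi$bubblemisunde
  rot[14] = standi$bubblemisunder
  rot[15] = tandi$bubblemisunders
  rot[16] = andi$bubblemisunderst
  rot[17] = ndi$bubblemisundersta
  rot[18] = di$bubblemisunderstan
  rot[19] = i$bubblemisunderstand
  rot[20] = $bubblemisunderstandi
Sorted (with $ < everything):
  sorted[0] = $bubblemisunderstandi  (last char: 'i')
  sorted[1] = andi$bubblemisunderst  (last char: 't')
  sorted[2] = bblemisunderstandi$bu  (last char: 'u')
  sorted[3] = blemisunderstandi$bub  (last char: 'b')
  sorted[4] = bubblemisunderstandi$  (last char: '$')
  sorted[5] = derstandi$bubblemisun  (last char: 'n')
  sorted[6] = di$bubblemisunderstan  (last char: 'n')
  sorted[7] = emisunderstandi$bubbl  (last char: 'l')
  sorted[8] = erstandi$bubblemisund  (last char: 'd')
  sorted[9] = i$bubblemisunderstand  (last char: 'd')
  sorted[10] = isunderstandi$bubblem  (last char: 'm')
  sorted[11] = lemisunderstandi$bubb  (last char: 'b')
  sorted[12] = misunderstandi$bubble  (last char: 'e')
  sorted[13] = nderstandi$bubblemisu  (last char: 'u')
  sorted[14] = ndi$bubblemisundersta  (last char: 'a')
  sorted[15] = rstandi$bubblemisunde  (last char: 'e')
  sorted[16] = standi$bubblemisunder  (last char: 'r')
  sorted[17] = sunderstandi$bubblemi  (last char: 'i')
  sorted[18] = tandi$bubblemisunders  (last char: 's')
  sorted[19] = ubblemisunderstandi$b  (last char: 'b')
  sorted[20] = understandi$bubblemis  (last char: 's')
Last column: itub$nnlddmbeuaerisbs
Original string S is at sorted index 4

Answer: itub$nnlddmbeuaerisbs
4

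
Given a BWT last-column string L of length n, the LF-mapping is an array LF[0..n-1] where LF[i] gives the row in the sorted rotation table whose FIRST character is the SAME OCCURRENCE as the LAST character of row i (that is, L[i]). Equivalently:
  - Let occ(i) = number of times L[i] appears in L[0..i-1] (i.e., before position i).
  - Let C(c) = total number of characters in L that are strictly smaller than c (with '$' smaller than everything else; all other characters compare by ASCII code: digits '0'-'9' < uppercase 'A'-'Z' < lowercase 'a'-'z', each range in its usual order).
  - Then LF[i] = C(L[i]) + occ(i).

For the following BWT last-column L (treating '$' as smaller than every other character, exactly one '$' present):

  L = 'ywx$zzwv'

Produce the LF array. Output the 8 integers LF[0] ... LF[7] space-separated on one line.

Answer: 5 2 4 0 6 7 3 1

Derivation:
Char counts: '$':1, 'v':1, 'w':2, 'x':1, 'y':1, 'z':2
C (first-col start): C('$')=0, C('v')=1, C('w')=2, C('x')=4, C('y')=5, C('z')=6
L[0]='y': occ=0, LF[0]=C('y')+0=5+0=5
L[1]='w': occ=0, LF[1]=C('w')+0=2+0=2
L[2]='x': occ=0, LF[2]=C('x')+0=4+0=4
L[3]='$': occ=0, LF[3]=C('$')+0=0+0=0
L[4]='z': occ=0, LF[4]=C('z')+0=6+0=6
L[5]='z': occ=1, LF[5]=C('z')+1=6+1=7
L[6]='w': occ=1, LF[6]=C('w')+1=2+1=3
L[7]='v': occ=0, LF[7]=C('v')+0=1+0=1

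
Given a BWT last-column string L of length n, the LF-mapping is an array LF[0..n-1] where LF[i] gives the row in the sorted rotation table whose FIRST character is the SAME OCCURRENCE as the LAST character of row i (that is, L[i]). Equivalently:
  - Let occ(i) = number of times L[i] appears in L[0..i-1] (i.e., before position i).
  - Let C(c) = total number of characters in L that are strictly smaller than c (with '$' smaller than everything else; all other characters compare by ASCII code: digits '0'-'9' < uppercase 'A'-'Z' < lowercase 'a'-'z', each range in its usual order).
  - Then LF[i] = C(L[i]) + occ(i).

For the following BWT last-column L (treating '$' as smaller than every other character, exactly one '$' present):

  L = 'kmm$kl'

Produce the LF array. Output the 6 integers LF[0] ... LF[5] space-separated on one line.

Char counts: '$':1, 'k':2, 'l':1, 'm':2
C (first-col start): C('$')=0, C('k')=1, C('l')=3, C('m')=4
L[0]='k': occ=0, LF[0]=C('k')+0=1+0=1
L[1]='m': occ=0, LF[1]=C('m')+0=4+0=4
L[2]='m': occ=1, LF[2]=C('m')+1=4+1=5
L[3]='$': occ=0, LF[3]=C('$')+0=0+0=0
L[4]='k': occ=1, LF[4]=C('k')+1=1+1=2
L[5]='l': occ=0, LF[5]=C('l')+0=3+0=3

Answer: 1 4 5 0 2 3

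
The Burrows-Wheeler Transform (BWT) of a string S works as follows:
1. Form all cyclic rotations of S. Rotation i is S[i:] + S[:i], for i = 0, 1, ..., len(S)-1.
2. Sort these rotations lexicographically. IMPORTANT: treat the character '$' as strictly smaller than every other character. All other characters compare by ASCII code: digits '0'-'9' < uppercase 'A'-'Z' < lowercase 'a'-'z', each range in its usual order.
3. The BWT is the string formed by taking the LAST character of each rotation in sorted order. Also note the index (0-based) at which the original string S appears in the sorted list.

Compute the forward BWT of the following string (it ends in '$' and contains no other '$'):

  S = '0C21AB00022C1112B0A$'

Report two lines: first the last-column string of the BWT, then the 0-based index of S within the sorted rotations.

All 20 rotations (rotation i = S[i:]+S[:i]):
  rot[0] = 0C21AB00022C1112B0A$
  rot[1] = C21AB00022C1112B0A$0
  rot[2] = 21AB00022C1112B0A$0C
  rot[3] = 1AB00022C1112B0A$0C2
  rot[4] = AB00022C1112B0A$0C21
  rot[5] = B00022C1112B0A$0C21A
  rot[6] = 00022C1112B0A$0C21AB
  rot[7] = 0022C1112B0A$0C21AB0
  rot[8] = 022C1112B0A$0C21AB00
  rot[9] = 22C1112B0A$0C21AB000
  rot[10] = 2C1112B0A$0C21AB0002
  rot[11] = C1112B0A$0C21AB00022
  rot[12] = 1112B0A$0C21AB00022C
  rot[13] = 112B0A$0C21AB00022C1
  rot[14] = 12B0A$0C21AB00022C11
  rot[15] = 2B0A$0C21AB00022C111
  rot[16] = B0A$0C21AB00022C1112
  rot[17] = 0A$0C21AB00022C1112B
  rot[18] = A$0C21AB00022C1112B0
  rot[19] = $0C21AB00022C1112B0A
Sorted (with $ < everything):
  sorted[0] = $0C21AB00022C1112B0A  (last char: 'A')
  sorted[1] = 00022C1112B0A$0C21AB  (last char: 'B')
  sorted[2] = 0022C1112B0A$0C21AB0  (last char: '0')
  sorted[3] = 022C1112B0A$0C21AB00  (last char: '0')
  sorted[4] = 0A$0C21AB00022C1112B  (last char: 'B')
  sorted[5] = 0C21AB00022C1112B0A$  (last char: '$')
  sorted[6] = 1112B0A$0C21AB00022C  (last char: 'C')
  sorted[7] = 112B0A$0C21AB00022C1  (last char: '1')
  sorted[8] = 12B0A$0C21AB00022C11  (last char: '1')
  sorted[9] = 1AB00022C1112B0A$0C2  (last char: '2')
  sorted[10] = 21AB00022C1112B0A$0C  (last char: 'C')
  sorted[11] = 22C1112B0A$0C21AB000  (last char: '0')
  sorted[12] = 2B0A$0C21AB00022C111  (last char: '1')
  sorted[13] = 2C1112B0A$0C21AB0002  (last char: '2')
  sorted[14] = A$0C21AB00022C1112B0  (last char: '0')
  sorted[15] = AB00022C1112B0A$0C21  (last char: '1')
  sorted[16] = B00022C1112B0A$0C21A  (last char: 'A')
  sorted[17] = B0A$0C21AB00022C1112  (last char: '2')
  sorted[18] = C1112B0A$0C21AB00022  (last char: '2')
  sorted[19] = C21AB00022C1112B0A$0  (last char: '0')
Last column: AB00B$C112C01201A220
Original string S is at sorted index 5

Answer: AB00B$C112C01201A220
5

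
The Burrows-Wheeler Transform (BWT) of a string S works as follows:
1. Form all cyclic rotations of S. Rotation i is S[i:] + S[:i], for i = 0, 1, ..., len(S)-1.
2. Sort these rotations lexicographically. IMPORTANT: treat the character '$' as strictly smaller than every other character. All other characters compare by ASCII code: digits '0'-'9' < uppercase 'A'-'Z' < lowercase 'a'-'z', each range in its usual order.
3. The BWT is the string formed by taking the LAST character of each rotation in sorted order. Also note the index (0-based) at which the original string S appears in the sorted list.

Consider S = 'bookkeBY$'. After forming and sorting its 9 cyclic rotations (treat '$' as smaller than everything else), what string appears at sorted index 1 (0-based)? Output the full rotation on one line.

Answer: BY$bookke

Derivation:
All 9 rotations (rotation i = S[i:]+S[:i]):
  rot[0] = bookkeBY$
  rot[1] = ookkeBY$b
  rot[2] = okkeBY$bo
  rot[3] = kkeBY$boo
  rot[4] = keBY$book
  rot[5] = eBY$bookk
  rot[6] = BY$bookke
  rot[7] = Y$bookkeB
  rot[8] = $bookkeBY
Sorted (with $ < everything):
  sorted[0] = $bookkeBY
  sorted[1] = BY$bookke
  sorted[2] = Y$bookkeB
  sorted[3] = bookkeBY$
  sorted[4] = eBY$bookk
  sorted[5] = keBY$book
  sorted[6] = kkeBY$boo
  sorted[7] = okkeBY$bo
  sorted[8] = ookkeBY$b
sorted[1] = BY$bookke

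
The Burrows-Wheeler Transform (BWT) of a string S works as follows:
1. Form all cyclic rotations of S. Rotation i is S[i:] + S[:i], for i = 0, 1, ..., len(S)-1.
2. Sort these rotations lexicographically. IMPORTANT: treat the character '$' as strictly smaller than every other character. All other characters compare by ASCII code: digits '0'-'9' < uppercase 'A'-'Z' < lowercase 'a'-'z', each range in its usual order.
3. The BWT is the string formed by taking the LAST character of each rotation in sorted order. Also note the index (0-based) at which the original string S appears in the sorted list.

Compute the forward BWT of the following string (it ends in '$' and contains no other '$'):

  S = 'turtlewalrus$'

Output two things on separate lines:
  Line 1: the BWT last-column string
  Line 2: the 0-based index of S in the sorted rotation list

Answer: swltaulur$tre
9

Derivation:
All 13 rotations (rotation i = S[i:]+S[:i]):
  rot[0] = turtlewalrus$
  rot[1] = urtlewalrus$t
  rot[2] = rtlewalrus$tu
  rot[3] = tlewalrus$tur
  rot[4] = lewalrus$turt
  rot[5] = ewalrus$turtl
  rot[6] = walrus$turtle
  rot[7] = alrus$turtlew
  rot[8] = lrus$turtlewa
  rot[9] = rus$turtlewal
  rot[10] = us$turtlewalr
  rot[11] = s$turtlewalru
  rot[12] = $turtlewalrus
Sorted (with $ < everything):
  sorted[0] = $turtlewalrus  (last char: 's')
  sorted[1] = alrus$turtlew  (last char: 'w')
  sorted[2] = ewalrus$turtl  (last char: 'l')
  sorted[3] = lewalrus$turt  (last char: 't')
  sorted[4] = lrus$turtlewa  (last char: 'a')
  sorted[5] = rtlewalrus$tu  (last char: 'u')
  sorted[6] = rus$turtlewal  (last char: 'l')
  sorted[7] = s$turtlewalru  (last char: 'u')
  sorted[8] = tlewalrus$tur  (last char: 'r')
  sorted[9] = turtlewalrus$  (last char: '$')
  sorted[10] = urtlewalrus$t  (last char: 't')
  sorted[11] = us$turtlewalr  (last char: 'r')
  sorted[12] = walrus$turtle  (last char: 'e')
Last column: swltaulur$tre
Original string S is at sorted index 9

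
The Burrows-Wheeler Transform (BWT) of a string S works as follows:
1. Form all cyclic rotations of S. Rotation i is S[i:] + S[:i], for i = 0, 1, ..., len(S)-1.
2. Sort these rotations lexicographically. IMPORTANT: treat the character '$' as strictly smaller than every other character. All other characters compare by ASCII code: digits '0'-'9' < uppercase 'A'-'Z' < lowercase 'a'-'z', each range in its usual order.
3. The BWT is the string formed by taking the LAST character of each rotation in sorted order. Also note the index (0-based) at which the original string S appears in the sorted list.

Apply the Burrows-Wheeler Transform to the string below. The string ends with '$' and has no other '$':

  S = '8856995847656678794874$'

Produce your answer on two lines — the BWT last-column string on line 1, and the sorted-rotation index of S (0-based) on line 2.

Answer: 4789689756584685847$796
19

Derivation:
All 23 rotations (rotation i = S[i:]+S[:i]):
  rot[0] = 8856995847656678794874$
  rot[1] = 856995847656678794874$8
  rot[2] = 56995847656678794874$88
  rot[3] = 6995847656678794874$885
  rot[4] = 995847656678794874$8856
  rot[5] = 95847656678794874$88569
  rot[6] = 5847656678794874$885699
  rot[7] = 847656678794874$8856995
  rot[8] = 47656678794874$88569958
  rot[9] = 7656678794874$885699584
  rot[10] = 656678794874$8856995847
  rot[11] = 56678794874$88569958476
  rot[12] = 6678794874$885699584765
  rot[13] = 678794874$8856995847656
  rot[14] = 78794874$88569958476566
  rot[15] = 8794874$885699584765667
  rot[16] = 794874$8856995847656678
  rot[17] = 94874$88569958476566787
  rot[18] = 4874$885699584765667879
  rot[19] = 874$8856995847656678794
  rot[20] = 74$88569958476566787948
  rot[21] = 4$885699584765667879487
  rot[22] = $8856995847656678794874
Sorted (with $ < everything):
  sorted[0] = $8856995847656678794874  (last char: '4')
  sorted[1] = 4$885699584765667879487  (last char: '7')
  sorted[2] = 47656678794874$88569958  (last char: '8')
  sorted[3] = 4874$885699584765667879  (last char: '9')
  sorted[4] = 56678794874$88569958476  (last char: '6')
  sorted[5] = 56995847656678794874$88  (last char: '8')
  sorted[6] = 5847656678794874$885699  (last char: '9')
  sorted[7] = 656678794874$8856995847  (last char: '7')
  sorted[8] = 6678794874$885699584765  (last char: '5')
  sorted[9] = 678794874$8856995847656  (last char: '6')
  sorted[10] = 6995847656678794874$885  (last char: '5')
  sorted[11] = 74$88569958476566787948  (last char: '8')
  sorted[12] = 7656678794874$885699584  (last char: '4')
  sorted[13] = 78794874$88569958476566  (last char: '6')
  sorted[14] = 794874$8856995847656678  (last char: '8')
  sorted[15] = 847656678794874$8856995  (last char: '5')
  sorted[16] = 856995847656678794874$8  (last char: '8')
  sorted[17] = 874$8856995847656678794  (last char: '4')
  sorted[18] = 8794874$885699584765667  (last char: '7')
  sorted[19] = 8856995847656678794874$  (last char: '$')
  sorted[20] = 94874$88569958476566787  (last char: '7')
  sorted[21] = 95847656678794874$88569  (last char: '9')
  sorted[22] = 995847656678794874$8856  (last char: '6')
Last column: 4789689756584685847$796
Original string S is at sorted index 19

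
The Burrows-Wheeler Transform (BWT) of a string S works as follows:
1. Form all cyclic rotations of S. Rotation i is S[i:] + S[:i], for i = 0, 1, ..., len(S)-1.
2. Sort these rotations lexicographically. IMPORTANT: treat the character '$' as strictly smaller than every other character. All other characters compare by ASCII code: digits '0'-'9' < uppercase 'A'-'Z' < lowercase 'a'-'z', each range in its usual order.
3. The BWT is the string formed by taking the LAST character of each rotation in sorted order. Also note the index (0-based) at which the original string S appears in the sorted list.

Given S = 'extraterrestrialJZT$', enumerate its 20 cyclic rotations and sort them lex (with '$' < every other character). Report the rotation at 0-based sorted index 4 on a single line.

Answer: alJZT$extraterrestri

Derivation:
All 20 rotations (rotation i = S[i:]+S[:i]):
  rot[0] = extraterrestrialJZT$
  rot[1] = xtraterrestrialJZT$e
  rot[2] = traterrestrialJZT$ex
  rot[3] = raterrestrialJZT$ext
  rot[4] = aterrestrialJZT$extr
  rot[5] = terrestrialJZT$extra
  rot[6] = errestrialJZT$extrat
  rot[7] = rrestrialJZT$extrate
  rot[8] = restrialJZT$extrater
  rot[9] = estrialJZT$extraterr
  rot[10] = strialJZT$extraterre
  rot[11] = trialJZT$extraterres
  rot[12] = rialJZT$extraterrest
  rot[13] = ialJZT$extraterrestr
  rot[14] = alJZT$extraterrestri
  rot[15] = lJZT$extraterrestria
  rot[16] = JZT$extraterrestrial
  rot[17] = ZT$extraterrestrialJ
  rot[18] = T$extraterrestrialJZ
  rot[19] = $extraterrestrialJZT
Sorted (with $ < everything):
  sorted[0] = $extraterrestrialJZT
  sorted[1] = JZT$extraterrestrial
  sorted[2] = T$extraterrestrialJZ
  sorted[3] = ZT$extraterrestrialJ
  sorted[4] = alJZT$extraterrestri
  sorted[5] = aterrestrialJZT$extr
  sorted[6] = errestrialJZT$extrat
  sorted[7] = estrialJZT$extraterr
  sorted[8] = extraterrestrialJZT$
  sorted[9] = ialJZT$extraterrestr
  sorted[10] = lJZT$extraterrestria
  sorted[11] = raterrestrialJZT$ext
  sorted[12] = restrialJZT$extrater
  sorted[13] = rialJZT$extraterrest
  sorted[14] = rrestrialJZT$extrate
  sorted[15] = strialJZT$extraterre
  sorted[16] = terrestrialJZT$extra
  sorted[17] = traterrestrialJZT$ex
  sorted[18] = trialJZT$extraterres
  sorted[19] = xtraterrestrialJZT$e
sorted[4] = alJZT$extraterrestri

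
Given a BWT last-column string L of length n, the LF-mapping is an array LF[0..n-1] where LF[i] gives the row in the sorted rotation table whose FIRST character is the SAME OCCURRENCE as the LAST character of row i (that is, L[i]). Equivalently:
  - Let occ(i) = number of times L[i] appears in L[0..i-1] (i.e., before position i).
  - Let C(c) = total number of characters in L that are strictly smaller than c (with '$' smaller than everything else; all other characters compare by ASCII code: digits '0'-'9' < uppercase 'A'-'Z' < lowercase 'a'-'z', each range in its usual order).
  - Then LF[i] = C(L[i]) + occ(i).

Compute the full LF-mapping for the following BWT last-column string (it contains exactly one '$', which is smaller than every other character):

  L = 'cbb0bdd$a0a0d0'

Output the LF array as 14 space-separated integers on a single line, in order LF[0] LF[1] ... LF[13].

Char counts: '$':1, '0':4, 'a':2, 'b':3, 'c':1, 'd':3
C (first-col start): C('$')=0, C('0')=1, C('a')=5, C('b')=7, C('c')=10, C('d')=11
L[0]='c': occ=0, LF[0]=C('c')+0=10+0=10
L[1]='b': occ=0, LF[1]=C('b')+0=7+0=7
L[2]='b': occ=1, LF[2]=C('b')+1=7+1=8
L[3]='0': occ=0, LF[3]=C('0')+0=1+0=1
L[4]='b': occ=2, LF[4]=C('b')+2=7+2=9
L[5]='d': occ=0, LF[5]=C('d')+0=11+0=11
L[6]='d': occ=1, LF[6]=C('d')+1=11+1=12
L[7]='$': occ=0, LF[7]=C('$')+0=0+0=0
L[8]='a': occ=0, LF[8]=C('a')+0=5+0=5
L[9]='0': occ=1, LF[9]=C('0')+1=1+1=2
L[10]='a': occ=1, LF[10]=C('a')+1=5+1=6
L[11]='0': occ=2, LF[11]=C('0')+2=1+2=3
L[12]='d': occ=2, LF[12]=C('d')+2=11+2=13
L[13]='0': occ=3, LF[13]=C('0')+3=1+3=4

Answer: 10 7 8 1 9 11 12 0 5 2 6 3 13 4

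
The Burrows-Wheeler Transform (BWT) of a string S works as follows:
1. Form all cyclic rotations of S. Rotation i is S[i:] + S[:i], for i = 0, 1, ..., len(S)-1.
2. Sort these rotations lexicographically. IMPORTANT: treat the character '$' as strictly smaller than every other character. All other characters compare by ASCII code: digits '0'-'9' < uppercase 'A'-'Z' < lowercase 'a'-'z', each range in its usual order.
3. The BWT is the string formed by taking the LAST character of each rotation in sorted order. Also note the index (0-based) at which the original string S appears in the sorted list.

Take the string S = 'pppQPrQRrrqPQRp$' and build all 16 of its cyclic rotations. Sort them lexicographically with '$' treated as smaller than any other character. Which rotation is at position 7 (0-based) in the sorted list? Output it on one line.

Answer: RrrqPQRp$pppQPrQ

Derivation:
All 16 rotations (rotation i = S[i:]+S[:i]):
  rot[0] = pppQPrQRrrqPQRp$
  rot[1] = ppQPrQRrrqPQRp$p
  rot[2] = pQPrQRrrqPQRp$pp
  rot[3] = QPrQRrrqPQRp$ppp
  rot[4] = PrQRrrqPQRp$pppQ
  rot[5] = rQRrrqPQRp$pppQP
  rot[6] = QRrrqPQRp$pppQPr
  rot[7] = RrrqPQRp$pppQPrQ
  rot[8] = rrqPQRp$pppQPrQR
  rot[9] = rqPQRp$pppQPrQRr
  rot[10] = qPQRp$pppQPrQRrr
  rot[11] = PQRp$pppQPrQRrrq
  rot[12] = QRp$pppQPrQRrrqP
  rot[13] = Rp$pppQPrQRrrqPQ
  rot[14] = p$pppQPrQRrrqPQR
  rot[15] = $pppQPrQRrrqPQRp
Sorted (with $ < everything):
  sorted[0] = $pppQPrQRrrqPQRp
  sorted[1] = PQRp$pppQPrQRrrq
  sorted[2] = PrQRrrqPQRp$pppQ
  sorted[3] = QPrQRrrqPQRp$ppp
  sorted[4] = QRp$pppQPrQRrrqP
  sorted[5] = QRrrqPQRp$pppQPr
  sorted[6] = Rp$pppQPrQRrrqPQ
  sorted[7] = RrrqPQRp$pppQPrQ
  sorted[8] = p$pppQPrQRrrqPQR
  sorted[9] = pQPrQRrrqPQRp$pp
  sorted[10] = ppQPrQRrrqPQRp$p
  sorted[11] = pppQPrQRrrqPQRp$
  sorted[12] = qPQRp$pppQPrQRrr
  sorted[13] = rQRrrqPQRp$pppQP
  sorted[14] = rqPQRp$pppQPrQRr
  sorted[15] = rrqPQRp$pppQPrQR
sorted[7] = RrrqPQRp$pppQPrQ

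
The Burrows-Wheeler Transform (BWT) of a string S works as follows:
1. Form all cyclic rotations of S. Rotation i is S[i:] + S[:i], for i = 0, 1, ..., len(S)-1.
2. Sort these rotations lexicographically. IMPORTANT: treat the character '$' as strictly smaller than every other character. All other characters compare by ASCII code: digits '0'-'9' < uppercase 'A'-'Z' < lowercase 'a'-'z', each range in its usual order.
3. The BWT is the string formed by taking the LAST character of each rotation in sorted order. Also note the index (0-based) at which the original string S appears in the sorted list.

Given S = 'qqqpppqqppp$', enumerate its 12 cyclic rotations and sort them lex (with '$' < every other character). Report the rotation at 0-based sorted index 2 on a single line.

Answer: pp$qqqpppqqp

Derivation:
All 12 rotations (rotation i = S[i:]+S[:i]):
  rot[0] = qqqpppqqppp$
  rot[1] = qqpppqqppp$q
  rot[2] = qpppqqppp$qq
  rot[3] = pppqqppp$qqq
  rot[4] = ppqqppp$qqqp
  rot[5] = pqqppp$qqqpp
  rot[6] = qqppp$qqqppp
  rot[7] = qppp$qqqpppq
  rot[8] = ppp$qqqpppqq
  rot[9] = pp$qqqpppqqp
  rot[10] = p$qqqpppqqpp
  rot[11] = $qqqpppqqppp
Sorted (with $ < everything):
  sorted[0] = $qqqpppqqppp
  sorted[1] = p$qqqpppqqpp
  sorted[2] = pp$qqqpppqqp
  sorted[3] = ppp$qqqpppqq
  sorted[4] = pppqqppp$qqq
  sorted[5] = ppqqppp$qqqp
  sorted[6] = pqqppp$qqqpp
  sorted[7] = qppp$qqqpppq
  sorted[8] = qpppqqppp$qq
  sorted[9] = qqppp$qqqppp
  sorted[10] = qqpppqqppp$q
  sorted[11] = qqqpppqqppp$
sorted[2] = pp$qqqpppqqp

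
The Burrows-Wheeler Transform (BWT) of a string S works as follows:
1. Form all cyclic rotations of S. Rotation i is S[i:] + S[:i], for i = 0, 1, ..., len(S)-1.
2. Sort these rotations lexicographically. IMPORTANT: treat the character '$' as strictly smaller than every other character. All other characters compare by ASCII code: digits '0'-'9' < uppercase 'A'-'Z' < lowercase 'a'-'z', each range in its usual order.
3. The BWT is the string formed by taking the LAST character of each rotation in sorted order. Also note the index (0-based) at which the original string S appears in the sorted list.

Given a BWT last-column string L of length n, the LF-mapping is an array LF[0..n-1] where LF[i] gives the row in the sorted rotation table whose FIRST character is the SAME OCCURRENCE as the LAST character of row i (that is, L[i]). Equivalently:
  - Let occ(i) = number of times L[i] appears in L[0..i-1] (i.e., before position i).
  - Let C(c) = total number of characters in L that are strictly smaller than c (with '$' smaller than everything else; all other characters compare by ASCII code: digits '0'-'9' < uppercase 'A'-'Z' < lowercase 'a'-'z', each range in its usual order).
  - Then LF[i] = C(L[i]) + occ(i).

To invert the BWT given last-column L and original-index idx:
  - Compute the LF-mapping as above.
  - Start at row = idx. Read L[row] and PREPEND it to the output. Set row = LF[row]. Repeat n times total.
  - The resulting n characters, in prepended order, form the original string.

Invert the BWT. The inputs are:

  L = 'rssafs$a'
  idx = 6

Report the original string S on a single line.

LF mapping: 4 5 6 1 3 7 0 2
Walk LF starting at row 6, prepending L[row]:
  step 1: row=6, L[6]='$', prepend. Next row=LF[6]=0
  step 2: row=0, L[0]='r', prepend. Next row=LF[0]=4
  step 3: row=4, L[4]='f', prepend. Next row=LF[4]=3
  step 4: row=3, L[3]='a', prepend. Next row=LF[3]=1
  step 5: row=1, L[1]='s', prepend. Next row=LF[1]=5
  step 6: row=5, L[5]='s', prepend. Next row=LF[5]=7
  step 7: row=7, L[7]='a', prepend. Next row=LF[7]=2
  step 8: row=2, L[2]='s', prepend. Next row=LF[2]=6
Reversed output: sassafr$

Answer: sassafr$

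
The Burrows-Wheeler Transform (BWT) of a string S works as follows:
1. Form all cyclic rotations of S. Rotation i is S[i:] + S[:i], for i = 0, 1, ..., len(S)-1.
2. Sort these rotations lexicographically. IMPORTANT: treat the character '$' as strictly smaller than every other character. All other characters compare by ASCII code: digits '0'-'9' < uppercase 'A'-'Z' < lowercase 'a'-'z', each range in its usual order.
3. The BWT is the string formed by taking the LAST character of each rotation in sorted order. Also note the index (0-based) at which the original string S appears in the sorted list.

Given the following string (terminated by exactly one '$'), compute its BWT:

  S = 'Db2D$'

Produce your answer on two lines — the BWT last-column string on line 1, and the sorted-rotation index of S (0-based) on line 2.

All 5 rotations (rotation i = S[i:]+S[:i]):
  rot[0] = Db2D$
  rot[1] = b2D$D
  rot[2] = 2D$Db
  rot[3] = D$Db2
  rot[4] = $Db2D
Sorted (with $ < everything):
  sorted[0] = $Db2D  (last char: 'D')
  sorted[1] = 2D$Db  (last char: 'b')
  sorted[2] = D$Db2  (last char: '2')
  sorted[3] = Db2D$  (last char: '$')
  sorted[4] = b2D$D  (last char: 'D')
Last column: Db2$D
Original string S is at sorted index 3

Answer: Db2$D
3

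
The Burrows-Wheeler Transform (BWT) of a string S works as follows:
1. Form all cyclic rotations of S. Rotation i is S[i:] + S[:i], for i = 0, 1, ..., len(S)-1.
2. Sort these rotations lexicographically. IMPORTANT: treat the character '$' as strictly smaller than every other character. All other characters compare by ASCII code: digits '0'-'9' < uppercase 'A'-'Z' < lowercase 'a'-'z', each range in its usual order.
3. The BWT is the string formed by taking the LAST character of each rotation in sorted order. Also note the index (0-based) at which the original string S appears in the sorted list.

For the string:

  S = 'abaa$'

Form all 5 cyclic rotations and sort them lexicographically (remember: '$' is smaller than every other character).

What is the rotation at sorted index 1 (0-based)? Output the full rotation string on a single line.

Answer: a$aba

Derivation:
All 5 rotations (rotation i = S[i:]+S[:i]):
  rot[0] = abaa$
  rot[1] = baa$a
  rot[2] = aa$ab
  rot[3] = a$aba
  rot[4] = $abaa
Sorted (with $ < everything):
  sorted[0] = $abaa
  sorted[1] = a$aba
  sorted[2] = aa$ab
  sorted[3] = abaa$
  sorted[4] = baa$a
sorted[1] = a$aba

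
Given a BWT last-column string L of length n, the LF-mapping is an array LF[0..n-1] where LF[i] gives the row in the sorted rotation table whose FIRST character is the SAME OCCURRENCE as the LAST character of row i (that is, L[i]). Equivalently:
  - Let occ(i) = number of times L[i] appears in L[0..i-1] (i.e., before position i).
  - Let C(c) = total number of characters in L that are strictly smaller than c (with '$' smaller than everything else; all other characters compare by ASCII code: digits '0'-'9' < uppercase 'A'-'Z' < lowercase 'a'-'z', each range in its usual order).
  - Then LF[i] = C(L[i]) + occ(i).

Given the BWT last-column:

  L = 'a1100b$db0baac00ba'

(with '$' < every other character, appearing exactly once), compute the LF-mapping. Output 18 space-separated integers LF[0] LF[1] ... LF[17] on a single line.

Answer: 8 6 7 1 2 12 0 17 13 3 14 9 10 16 4 5 15 11

Derivation:
Char counts: '$':1, '0':5, '1':2, 'a':4, 'b':4, 'c':1, 'd':1
C (first-col start): C('$')=0, C('0')=1, C('1')=6, C('a')=8, C('b')=12, C('c')=16, C('d')=17
L[0]='a': occ=0, LF[0]=C('a')+0=8+0=8
L[1]='1': occ=0, LF[1]=C('1')+0=6+0=6
L[2]='1': occ=1, LF[2]=C('1')+1=6+1=7
L[3]='0': occ=0, LF[3]=C('0')+0=1+0=1
L[4]='0': occ=1, LF[4]=C('0')+1=1+1=2
L[5]='b': occ=0, LF[5]=C('b')+0=12+0=12
L[6]='$': occ=0, LF[6]=C('$')+0=0+0=0
L[7]='d': occ=0, LF[7]=C('d')+0=17+0=17
L[8]='b': occ=1, LF[8]=C('b')+1=12+1=13
L[9]='0': occ=2, LF[9]=C('0')+2=1+2=3
L[10]='b': occ=2, LF[10]=C('b')+2=12+2=14
L[11]='a': occ=1, LF[11]=C('a')+1=8+1=9
L[12]='a': occ=2, LF[12]=C('a')+2=8+2=10
L[13]='c': occ=0, LF[13]=C('c')+0=16+0=16
L[14]='0': occ=3, LF[14]=C('0')+3=1+3=4
L[15]='0': occ=4, LF[15]=C('0')+4=1+4=5
L[16]='b': occ=3, LF[16]=C('b')+3=12+3=15
L[17]='a': occ=3, LF[17]=C('a')+3=8+3=11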